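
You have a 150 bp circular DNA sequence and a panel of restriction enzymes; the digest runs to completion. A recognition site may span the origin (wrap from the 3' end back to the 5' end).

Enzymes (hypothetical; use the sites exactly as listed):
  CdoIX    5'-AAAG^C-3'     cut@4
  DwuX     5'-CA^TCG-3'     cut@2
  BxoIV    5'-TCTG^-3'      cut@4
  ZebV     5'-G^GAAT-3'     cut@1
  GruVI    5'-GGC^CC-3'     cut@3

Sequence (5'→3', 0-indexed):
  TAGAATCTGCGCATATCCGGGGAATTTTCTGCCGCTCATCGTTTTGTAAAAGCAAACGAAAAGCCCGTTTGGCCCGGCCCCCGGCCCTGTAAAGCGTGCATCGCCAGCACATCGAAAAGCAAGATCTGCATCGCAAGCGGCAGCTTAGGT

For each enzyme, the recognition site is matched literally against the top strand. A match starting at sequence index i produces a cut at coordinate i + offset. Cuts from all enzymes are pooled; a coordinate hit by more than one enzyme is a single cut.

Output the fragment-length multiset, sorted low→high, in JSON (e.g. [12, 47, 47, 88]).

Scan for sites:
  CdoIX AAAGC/4: at [48, 59, 90, 115] ⇒ [52, 63, 94, 119]
  DwuX CATCG/2: at [36, 98, 109, 128] ⇒ [38, 100, 111, 130]
  BxoIV TCTG/4: at [5, 27, 124] ⇒ [9, 31, 128]
  ZebV GGAAT/1: at [20] ⇒ [21]
  GruVI GGCCC/3: at [70, 75, 82] ⇒ [73, 78, 85]

Pooled cuts: [9, 21, 31, 38, 52, 63, 73, 78, 85, 94, 100, 111, 119, 128, 130]

Fragment lengths:
  9→21: 12 bp
  21→31: 10 bp
  31→38: 7 bp
  38→52: 14 bp
  52→63: 11 bp
  63→73: 10 bp
  73→78: 5 bp
  78→85: 7 bp
  85→94: 9 bp
  94→100: 6 bp
  100→111: 11 bp
  111→119: 8 bp
  119→128: 9 bp
  128→130: 2 bp
  130→9 (wrap): 150-130+9 = 29 bp

[2,5,6,7,7,8,9,9,10,10,11,11,12,14,29]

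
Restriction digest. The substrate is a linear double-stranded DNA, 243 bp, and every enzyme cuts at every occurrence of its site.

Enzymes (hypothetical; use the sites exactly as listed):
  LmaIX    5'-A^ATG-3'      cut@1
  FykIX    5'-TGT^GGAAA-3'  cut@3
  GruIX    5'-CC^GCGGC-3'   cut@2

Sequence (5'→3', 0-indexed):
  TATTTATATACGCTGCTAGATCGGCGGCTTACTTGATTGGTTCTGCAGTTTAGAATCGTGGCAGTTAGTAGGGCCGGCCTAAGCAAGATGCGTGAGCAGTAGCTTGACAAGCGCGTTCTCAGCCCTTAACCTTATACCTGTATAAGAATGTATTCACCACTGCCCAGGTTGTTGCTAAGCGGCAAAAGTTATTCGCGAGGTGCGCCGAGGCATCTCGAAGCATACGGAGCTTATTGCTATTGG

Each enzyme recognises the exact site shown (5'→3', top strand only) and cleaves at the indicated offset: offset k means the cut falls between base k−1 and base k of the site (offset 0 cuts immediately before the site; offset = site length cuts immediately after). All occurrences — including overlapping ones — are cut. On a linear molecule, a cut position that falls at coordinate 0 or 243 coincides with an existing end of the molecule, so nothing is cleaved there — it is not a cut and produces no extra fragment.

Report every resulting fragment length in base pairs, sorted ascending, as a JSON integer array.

Site scan:
  LmaIX AATG/1: at [146] ⇒ [147]
  FykIX (TGTGGAAA, off=3): no sites
  GruIX (CCGCGGC, off=2): no sites

Pooled cuts: [147]

Fragments:
  [0,147): 147 bp
  [147,243): 96 bp

[96,147]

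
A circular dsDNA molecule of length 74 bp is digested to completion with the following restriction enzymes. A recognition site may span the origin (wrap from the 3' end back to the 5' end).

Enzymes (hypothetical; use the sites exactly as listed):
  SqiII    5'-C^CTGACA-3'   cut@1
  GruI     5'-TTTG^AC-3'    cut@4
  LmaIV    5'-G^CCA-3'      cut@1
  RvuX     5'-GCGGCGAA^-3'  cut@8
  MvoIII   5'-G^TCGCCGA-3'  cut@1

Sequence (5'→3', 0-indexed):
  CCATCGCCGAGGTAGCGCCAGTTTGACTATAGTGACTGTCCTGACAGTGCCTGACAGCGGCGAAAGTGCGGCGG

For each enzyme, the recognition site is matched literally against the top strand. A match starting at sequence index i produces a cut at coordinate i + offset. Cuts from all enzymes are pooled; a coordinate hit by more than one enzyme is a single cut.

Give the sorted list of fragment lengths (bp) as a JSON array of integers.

Per-enzyme occurrences:
  SqiII CCTGACA/1: at [39, 49] ⇒ [40, 50]
  GruI TTTGAC/4: at [21] ⇒ [25]
  LmaIV GCCA/1: at [16, 73] ⇒ [0, 17]
  RvuX GCGGCGAA/8: at [56] ⇒ [64]
  MvoIII (GTCGCCGA, off=1): no sites

All cut coordinates (distinct, sorted): [0, 17, 25, 40, 50, 64]

Fragment lengths:
  0→17: 17 bp
  17→25: 8 bp
  25→40: 15 bp
  40→50: 10 bp
  50→64: 14 bp
  64→0 (wrap): 74-64+0 = 10 bp

[8,10,10,14,15,17]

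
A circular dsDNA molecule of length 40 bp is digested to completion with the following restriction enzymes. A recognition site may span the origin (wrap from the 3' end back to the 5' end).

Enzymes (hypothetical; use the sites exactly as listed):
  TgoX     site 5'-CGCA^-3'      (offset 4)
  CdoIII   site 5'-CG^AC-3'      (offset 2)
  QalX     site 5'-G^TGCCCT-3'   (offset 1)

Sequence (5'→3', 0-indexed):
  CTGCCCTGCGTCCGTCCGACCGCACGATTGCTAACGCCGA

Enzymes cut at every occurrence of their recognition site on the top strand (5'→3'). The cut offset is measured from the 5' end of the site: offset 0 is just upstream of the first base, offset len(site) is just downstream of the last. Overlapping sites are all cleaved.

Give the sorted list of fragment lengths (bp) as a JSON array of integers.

[6,15,19]

Site scan:
  TgoX CGCA/4: at [20] ⇒ [24]
  CdoIII CGAC/2: at [16, 37] ⇒ [18, 39]
  QalX (GTGCCCT, off=1): no sites

Pooled cuts: [18, 24, 39]

Fragments:
  18→24: 6 bp
  24→39: 15 bp
  39→18 (wrap): 40-39+18 = 19 bp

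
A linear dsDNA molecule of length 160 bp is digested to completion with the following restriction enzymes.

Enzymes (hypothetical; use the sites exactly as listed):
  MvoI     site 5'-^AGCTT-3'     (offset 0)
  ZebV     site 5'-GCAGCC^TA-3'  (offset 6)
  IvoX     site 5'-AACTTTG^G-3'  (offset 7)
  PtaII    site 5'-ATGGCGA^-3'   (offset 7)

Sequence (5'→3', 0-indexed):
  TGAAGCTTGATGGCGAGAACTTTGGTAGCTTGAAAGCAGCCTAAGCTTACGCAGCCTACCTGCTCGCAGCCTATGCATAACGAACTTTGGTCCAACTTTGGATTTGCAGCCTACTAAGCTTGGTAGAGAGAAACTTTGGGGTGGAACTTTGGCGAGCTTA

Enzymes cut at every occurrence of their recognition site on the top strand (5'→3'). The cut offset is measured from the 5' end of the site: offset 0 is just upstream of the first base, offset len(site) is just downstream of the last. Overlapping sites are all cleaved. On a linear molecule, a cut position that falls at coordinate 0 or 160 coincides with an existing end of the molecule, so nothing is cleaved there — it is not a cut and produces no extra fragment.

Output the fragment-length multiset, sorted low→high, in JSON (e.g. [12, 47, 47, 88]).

Site scan:
  MvoI (AGCTT, off=0): starts [3, 26, 43, 116, 154] → cuts [3, 26, 43, 116, 154]
  ZebV (GCAGCCTA, off=6): starts [35, 50, 65, 105] → cuts [41, 56, 71, 111]
  IvoX (AACTTTGG, off=7): starts [17, 82, 93, 131, 144] → cuts [24, 89, 100, 138, 151]
  PtaII (ATGGCGA, off=7): starts [9] → cuts [16]

Pooled cuts: [3, 16, 24, 26, 41, 43, 56, 71, 89, 100, 111, 116, 138, 151, 154]

Fragment lengths:
  [0,3): 3 bp
  [3,16): 13 bp
  [16,24): 8 bp
  [24,26): 2 bp
  [26,41): 15 bp
  [41,43): 2 bp
  [43,56): 13 bp
  [56,71): 15 bp
  [71,89): 18 bp
  [89,100): 11 bp
  [100,111): 11 bp
  [111,116): 5 bp
  [116,138): 22 bp
  [138,151): 13 bp
  [151,154): 3 bp
  [154,160): 6 bp

[2,2,3,3,5,6,8,11,11,13,13,13,15,15,18,22]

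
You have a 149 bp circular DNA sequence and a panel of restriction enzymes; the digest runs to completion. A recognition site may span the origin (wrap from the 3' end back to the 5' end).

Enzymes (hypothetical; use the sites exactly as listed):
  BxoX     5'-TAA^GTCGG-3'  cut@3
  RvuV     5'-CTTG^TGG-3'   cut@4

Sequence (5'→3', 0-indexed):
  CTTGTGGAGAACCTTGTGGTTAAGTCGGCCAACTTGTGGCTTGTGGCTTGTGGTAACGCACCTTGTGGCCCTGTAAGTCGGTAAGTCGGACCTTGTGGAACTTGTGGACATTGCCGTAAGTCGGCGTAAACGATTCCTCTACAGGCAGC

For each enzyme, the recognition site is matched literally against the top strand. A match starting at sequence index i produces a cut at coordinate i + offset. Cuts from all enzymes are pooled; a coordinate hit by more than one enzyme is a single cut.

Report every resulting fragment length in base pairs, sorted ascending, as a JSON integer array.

[7,7,7,8,9,11,11,12,13,15,15,34]

Scan for sites:
  BxoX TAAGTCGG/3: at [20, 73, 81, 116] ⇒ [23, 76, 84, 119]
  RvuV CTTGTGG/4: at [0, 12, 32, 39, 46, 61, 91, 100] ⇒ [4, 16, 36, 43, 50, 65, 95, 104]

Pooled cuts: [4, 16, 23, 36, 43, 50, 65, 76, 84, 95, 104, 119]

Fragments:
  4→16: 12 bp
  16→23: 7 bp
  23→36: 13 bp
  36→43: 7 bp
  43→50: 7 bp
  50→65: 15 bp
  65→76: 11 bp
  76→84: 8 bp
  84→95: 11 bp
  95→104: 9 bp
  104→119: 15 bp
  119→4 (wrap): 149-119+4 = 34 bp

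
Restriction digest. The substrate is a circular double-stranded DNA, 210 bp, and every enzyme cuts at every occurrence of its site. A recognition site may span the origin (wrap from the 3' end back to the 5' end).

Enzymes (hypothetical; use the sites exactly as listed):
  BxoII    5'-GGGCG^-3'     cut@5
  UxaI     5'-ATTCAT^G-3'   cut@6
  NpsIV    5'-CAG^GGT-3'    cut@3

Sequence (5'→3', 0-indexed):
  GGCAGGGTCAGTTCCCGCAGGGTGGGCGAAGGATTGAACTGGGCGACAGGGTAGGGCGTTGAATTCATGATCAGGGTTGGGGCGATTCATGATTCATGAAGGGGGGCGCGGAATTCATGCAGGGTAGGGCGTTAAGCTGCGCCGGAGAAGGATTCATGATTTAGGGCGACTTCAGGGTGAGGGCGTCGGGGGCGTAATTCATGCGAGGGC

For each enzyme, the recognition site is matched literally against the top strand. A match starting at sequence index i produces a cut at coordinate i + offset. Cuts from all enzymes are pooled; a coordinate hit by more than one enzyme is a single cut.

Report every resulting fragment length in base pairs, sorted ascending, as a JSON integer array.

Scan for sites:
  BxoII (GGGCG, off=5): starts [23, 40, 53, 79, 103, 126, 163, 180, 189, 206] → cuts [1, 28, 45, 58, 84, 108, 131, 168, 185, 194]
  UxaI (ATTCATG, off=6): starts [62, 84, 91, 112, 151, 196] → cuts [68, 90, 97, 118, 157, 202]
  NpsIV (CAGGGT, off=3): starts [2, 17, 46, 71, 119, 172] → cuts [5, 20, 49, 74, 122, 175]

Pooled cuts: [1, 5, 20, 28, 45, 49, 58, 68, 74, 84, 90, 97, 108, 118, 122, 131, 157, 168, 175, 185, 194, 202]

Fragments:
  1→5: 4 bp
  5→20: 15 bp
  20→28: 8 bp
  28→45: 17 bp
  45→49: 4 bp
  49→58: 9 bp
  58→68: 10 bp
  68→74: 6 bp
  74→84: 10 bp
  84→90: 6 bp
  90→97: 7 bp
  97→108: 11 bp
  108→118: 10 bp
  118→122: 4 bp
  122→131: 9 bp
  131→157: 26 bp
  157→168: 11 bp
  168→175: 7 bp
  175→185: 10 bp
  185→194: 9 bp
  194→202: 8 bp
  202→1 (wrap): 210-202+1 = 9 bp

[4,4,4,6,6,7,7,8,8,9,9,9,9,10,10,10,10,11,11,15,17,26]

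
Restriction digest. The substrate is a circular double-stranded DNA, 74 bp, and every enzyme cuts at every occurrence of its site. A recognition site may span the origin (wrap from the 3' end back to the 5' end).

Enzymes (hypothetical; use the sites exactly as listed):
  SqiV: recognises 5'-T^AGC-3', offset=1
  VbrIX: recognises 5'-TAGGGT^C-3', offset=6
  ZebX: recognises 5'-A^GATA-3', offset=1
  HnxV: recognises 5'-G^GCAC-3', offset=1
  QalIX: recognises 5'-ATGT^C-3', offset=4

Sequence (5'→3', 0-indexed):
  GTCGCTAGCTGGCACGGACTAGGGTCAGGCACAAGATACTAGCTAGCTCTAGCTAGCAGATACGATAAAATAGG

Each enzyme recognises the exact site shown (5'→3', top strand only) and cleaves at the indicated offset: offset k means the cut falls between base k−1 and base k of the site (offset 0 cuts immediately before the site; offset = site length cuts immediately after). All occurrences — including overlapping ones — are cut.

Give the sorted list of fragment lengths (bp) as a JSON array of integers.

[3,4,4,4,4,5,6,6,6,14,18]

Per-enzyme occurrences:
  SqiV (TAGC, off=1): starts [5, 39, 43, 49, 53] → cuts [6, 40, 44, 50, 54]
  VbrIX (TAGGGTC, off=6): starts [19, 70] → cuts [2, 25]
  ZebX (AGATA, off=1): starts [33, 57] → cuts [34, 58]
  HnxV (GGCAC, off=1): starts [10, 27] → cuts [11, 28]
  QalIX (ATGTC, off=4): no sites

Pooled cuts: [2, 6, 11, 25, 28, 34, 40, 44, 50, 54, 58]

Fragment lengths:
  2→6: 4 bp
  6→11: 5 bp
  11→25: 14 bp
  25→28: 3 bp
  28→34: 6 bp
  34→40: 6 bp
  40→44: 4 bp
  44→50: 6 bp
  50→54: 4 bp
  54→58: 4 bp
  58→2 (wrap): 74-58+2 = 18 bp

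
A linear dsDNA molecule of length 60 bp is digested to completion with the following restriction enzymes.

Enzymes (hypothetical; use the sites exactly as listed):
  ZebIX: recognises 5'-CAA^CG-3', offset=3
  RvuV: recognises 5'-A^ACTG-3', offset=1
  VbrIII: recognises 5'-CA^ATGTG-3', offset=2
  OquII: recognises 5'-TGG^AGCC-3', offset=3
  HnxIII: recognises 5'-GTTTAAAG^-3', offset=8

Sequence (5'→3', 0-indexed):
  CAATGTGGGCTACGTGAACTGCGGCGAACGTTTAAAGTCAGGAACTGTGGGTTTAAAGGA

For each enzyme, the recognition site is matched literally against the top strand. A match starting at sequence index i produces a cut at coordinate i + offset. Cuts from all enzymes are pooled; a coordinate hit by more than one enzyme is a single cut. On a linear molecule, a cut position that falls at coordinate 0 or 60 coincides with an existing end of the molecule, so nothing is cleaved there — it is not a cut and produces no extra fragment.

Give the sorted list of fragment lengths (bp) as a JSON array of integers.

[2,2,6,15,15,20]

Per-enzyme occurrences:
  ZebIX (CAACG, off=3): no sites
  RvuV (AACTG, off=1): starts [16, 42] → cuts [17, 43]
  VbrIII (CAATGTG, off=2): starts [0] → cuts [2]
  OquII (TGGAGCC, off=3): no sites
  HnxIII (GTTTAAAG, off=8): starts [29, 50] → cuts [37, 58]

All cut coordinates (distinct, sorted): [2, 17, 37, 43, 58]

Fragment lengths:
  [0,2): 2 bp
  [2,17): 15 bp
  [17,37): 20 bp
  [37,43): 6 bp
  [43,58): 15 bp
  [58,60): 2 bp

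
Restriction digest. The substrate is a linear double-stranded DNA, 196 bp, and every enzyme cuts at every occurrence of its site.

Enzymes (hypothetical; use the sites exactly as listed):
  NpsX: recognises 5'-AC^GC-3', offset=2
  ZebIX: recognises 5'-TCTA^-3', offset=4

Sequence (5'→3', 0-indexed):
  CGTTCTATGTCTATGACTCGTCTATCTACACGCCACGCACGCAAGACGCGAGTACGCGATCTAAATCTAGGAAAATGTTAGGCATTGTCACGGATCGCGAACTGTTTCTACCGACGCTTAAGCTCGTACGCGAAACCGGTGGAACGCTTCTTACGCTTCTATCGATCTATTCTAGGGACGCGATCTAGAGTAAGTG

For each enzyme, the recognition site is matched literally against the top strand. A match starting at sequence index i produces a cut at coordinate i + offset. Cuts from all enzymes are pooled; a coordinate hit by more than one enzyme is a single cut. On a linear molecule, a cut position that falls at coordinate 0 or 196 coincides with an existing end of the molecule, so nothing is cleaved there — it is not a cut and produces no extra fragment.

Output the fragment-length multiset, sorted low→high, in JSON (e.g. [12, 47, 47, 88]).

Per-enzyme occurrences:
  NpsX ACGC/2: at [29, 34, 38, 45, 53, 113, 127, 143, 152, 177] ⇒ [31, 36, 40, 47, 55, 115, 129, 145, 154, 179]
  ZebIX TCTA/4: at [3, 9, 20, 24, 59, 65, 106, 157, 165, 170, 183] ⇒ [7, 13, 24, 28, 63, 69, 110, 161, 169, 174, 187]

All cut coordinates (distinct, sorted): [7, 13, 24, 28, 31, 36, 40, 47, 55, 63, 69, 110, 115, 129, 145, 154, 161, 169, 174, 179, 187]

Fragments:
  [0,7): 7 bp
  [7,13): 6 bp
  [13,24): 11 bp
  [24,28): 4 bp
  [28,31): 3 bp
  [31,36): 5 bp
  [36,40): 4 bp
  [40,47): 7 bp
  [47,55): 8 bp
  [55,63): 8 bp
  [63,69): 6 bp
  [69,110): 41 bp
  [110,115): 5 bp
  [115,129): 14 bp
  [129,145): 16 bp
  [145,154): 9 bp
  [154,161): 7 bp
  [161,169): 8 bp
  [169,174): 5 bp
  [174,179): 5 bp
  [179,187): 8 bp
  [187,196): 9 bp

[3,4,4,5,5,5,5,6,6,7,7,7,8,8,8,8,9,9,11,14,16,41]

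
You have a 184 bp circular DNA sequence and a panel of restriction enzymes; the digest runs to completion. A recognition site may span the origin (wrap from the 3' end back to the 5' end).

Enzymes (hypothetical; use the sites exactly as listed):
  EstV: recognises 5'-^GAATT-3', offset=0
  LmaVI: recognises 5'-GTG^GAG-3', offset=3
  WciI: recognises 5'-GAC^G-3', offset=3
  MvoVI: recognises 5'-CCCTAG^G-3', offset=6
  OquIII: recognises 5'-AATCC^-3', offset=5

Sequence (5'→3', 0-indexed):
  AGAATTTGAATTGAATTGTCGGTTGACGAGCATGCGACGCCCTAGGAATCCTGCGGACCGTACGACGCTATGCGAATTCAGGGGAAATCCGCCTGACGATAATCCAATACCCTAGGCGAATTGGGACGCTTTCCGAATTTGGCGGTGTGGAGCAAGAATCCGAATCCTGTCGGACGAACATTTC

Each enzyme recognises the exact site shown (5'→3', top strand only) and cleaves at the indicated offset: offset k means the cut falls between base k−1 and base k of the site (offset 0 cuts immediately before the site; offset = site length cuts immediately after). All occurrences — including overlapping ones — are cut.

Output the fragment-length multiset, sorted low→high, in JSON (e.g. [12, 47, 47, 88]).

Per-enzyme occurrences:
  EstV GAATT/0: at [1, 7, 12, 73, 117, 134] ⇒ [1, 7, 12, 73, 117, 134]
  LmaVI GTGGAG/3: at [146] ⇒ [149]
  WciI GACG/3: at [24, 35, 63, 94, 124, 172] ⇒ [27, 38, 66, 97, 127, 175]
  MvoVI CCCTAGG/6: at [39, 109] ⇒ [45, 115]
  OquIII AATCC/5: at [46, 85, 100, 156, 162] ⇒ [51, 90, 105, 161, 167]

All cut coordinates (distinct, sorted): [1, 7, 12, 27, 38, 45, 51, 66, 73, 90, 97, 105, 115, 117, 127, 134, 149, 161, 167, 175]

Fragment lengths:
  1→7: 6 bp
  7→12: 5 bp
  12→27: 15 bp
  27→38: 11 bp
  38→45: 7 bp
  45→51: 6 bp
  51→66: 15 bp
  66→73: 7 bp
  73→90: 17 bp
  90→97: 7 bp
  97→105: 8 bp
  105→115: 10 bp
  115→117: 2 bp
  117→127: 10 bp
  127→134: 7 bp
  134→149: 15 bp
  149→161: 12 bp
  161→167: 6 bp
  167→175: 8 bp
  175→1 (wrap): 184-175+1 = 10 bp

[2,5,6,6,6,7,7,7,7,8,8,10,10,10,11,12,15,15,15,17]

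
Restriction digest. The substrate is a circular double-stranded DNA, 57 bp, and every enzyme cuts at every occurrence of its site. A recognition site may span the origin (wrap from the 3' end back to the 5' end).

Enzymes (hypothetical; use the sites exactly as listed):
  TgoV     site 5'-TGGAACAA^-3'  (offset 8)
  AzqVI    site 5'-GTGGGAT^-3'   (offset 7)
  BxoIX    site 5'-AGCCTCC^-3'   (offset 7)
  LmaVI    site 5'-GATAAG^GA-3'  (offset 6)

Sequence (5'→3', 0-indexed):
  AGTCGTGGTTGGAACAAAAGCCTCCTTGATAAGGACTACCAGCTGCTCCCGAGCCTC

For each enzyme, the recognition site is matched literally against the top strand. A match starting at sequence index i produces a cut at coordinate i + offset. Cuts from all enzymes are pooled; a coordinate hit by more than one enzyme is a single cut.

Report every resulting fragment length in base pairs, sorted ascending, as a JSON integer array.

Scan for sites:
  TgoV TGGAACAA/8: at [9] ⇒ [17]
  AzqVI (GTGGGAT, off=7): no sites
  BxoIX AGCCTCC/7: at [18] ⇒ [25]
  LmaVI GATAAGGA/6: at [27] ⇒ [33]

Pooled cuts: [17, 25, 33]

Fragments:
  17→25: 8 bp
  25→33: 8 bp
  33→17 (wrap): 57-33+17 = 41 bp

[8,8,41]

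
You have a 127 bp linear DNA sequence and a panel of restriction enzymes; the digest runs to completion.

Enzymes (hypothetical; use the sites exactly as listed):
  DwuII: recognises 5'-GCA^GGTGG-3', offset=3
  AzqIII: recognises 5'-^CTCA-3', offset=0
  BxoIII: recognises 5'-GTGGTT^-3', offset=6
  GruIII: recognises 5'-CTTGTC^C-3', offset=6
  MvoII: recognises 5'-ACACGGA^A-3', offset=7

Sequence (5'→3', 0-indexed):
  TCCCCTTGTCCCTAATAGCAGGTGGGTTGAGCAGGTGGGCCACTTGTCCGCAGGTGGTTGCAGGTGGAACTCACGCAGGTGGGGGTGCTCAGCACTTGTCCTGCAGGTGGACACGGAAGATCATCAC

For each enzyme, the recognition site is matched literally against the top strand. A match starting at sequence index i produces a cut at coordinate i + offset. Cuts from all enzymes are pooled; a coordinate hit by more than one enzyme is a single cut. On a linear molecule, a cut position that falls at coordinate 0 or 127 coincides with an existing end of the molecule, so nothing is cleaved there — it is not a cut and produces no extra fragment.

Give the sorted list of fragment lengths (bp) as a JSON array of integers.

[3,4,5,7,7,8,10,10,10,10,12,13,13,15]

Site scan:
  DwuII GCAGGTGG/3: at [17, 30, 49, 59, 74, 102] ⇒ [20, 33, 52, 62, 77, 105]
  AzqIII CTCA/0: at [69, 87] ⇒ [69, 87]
  BxoIII GTGGTT/6: at [53] ⇒ [59]
  GruIII CTTGTCC/6: at [4, 42, 94] ⇒ [10, 48, 100]
  MvoII ACACGGAA/7: at [110] ⇒ [117]

Pooled cuts: [10, 20, 33, 48, 52, 59, 62, 69, 77, 87, 100, 105, 117]

Fragment lengths:
  [0,10): 10 bp
  [10,20): 10 bp
  [20,33): 13 bp
  [33,48): 15 bp
  [48,52): 4 bp
  [52,59): 7 bp
  [59,62): 3 bp
  [62,69): 7 bp
  [69,77): 8 bp
  [77,87): 10 bp
  [87,100): 13 bp
  [100,105): 5 bp
  [105,117): 12 bp
  [117,127): 10 bp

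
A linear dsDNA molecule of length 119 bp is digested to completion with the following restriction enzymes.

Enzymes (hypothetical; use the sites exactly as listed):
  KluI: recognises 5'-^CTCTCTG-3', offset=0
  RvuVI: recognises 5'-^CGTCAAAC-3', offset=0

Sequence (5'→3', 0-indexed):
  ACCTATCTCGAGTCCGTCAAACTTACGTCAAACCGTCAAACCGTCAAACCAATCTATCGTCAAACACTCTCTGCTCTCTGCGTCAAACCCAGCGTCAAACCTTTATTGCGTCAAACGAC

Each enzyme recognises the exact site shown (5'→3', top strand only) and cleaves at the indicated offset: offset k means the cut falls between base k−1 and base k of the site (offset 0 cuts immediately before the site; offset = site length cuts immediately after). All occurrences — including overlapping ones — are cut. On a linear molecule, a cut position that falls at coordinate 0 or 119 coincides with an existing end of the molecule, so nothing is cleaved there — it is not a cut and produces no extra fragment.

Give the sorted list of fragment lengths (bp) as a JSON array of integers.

[7,7,8,8,9,11,11,12,14,16,16]

Site scan:
  KluI (CTCTCTG, off=0): starts [66, 73] → cuts [66, 73]
  RvuVI (CGTCAAAC, off=0): starts [14, 25, 33, 41, 57, 80, 92, 108] → cuts [14, 25, 33, 41, 57, 80, 92, 108]

Pooled cuts: [14, 25, 33, 41, 57, 66, 73, 80, 92, 108]

Fragments:
  [0,14): 14 bp
  [14,25): 11 bp
  [25,33): 8 bp
  [33,41): 8 bp
  [41,57): 16 bp
  [57,66): 9 bp
  [66,73): 7 bp
  [73,80): 7 bp
  [80,92): 12 bp
  [92,108): 16 bp
  [108,119): 11 bp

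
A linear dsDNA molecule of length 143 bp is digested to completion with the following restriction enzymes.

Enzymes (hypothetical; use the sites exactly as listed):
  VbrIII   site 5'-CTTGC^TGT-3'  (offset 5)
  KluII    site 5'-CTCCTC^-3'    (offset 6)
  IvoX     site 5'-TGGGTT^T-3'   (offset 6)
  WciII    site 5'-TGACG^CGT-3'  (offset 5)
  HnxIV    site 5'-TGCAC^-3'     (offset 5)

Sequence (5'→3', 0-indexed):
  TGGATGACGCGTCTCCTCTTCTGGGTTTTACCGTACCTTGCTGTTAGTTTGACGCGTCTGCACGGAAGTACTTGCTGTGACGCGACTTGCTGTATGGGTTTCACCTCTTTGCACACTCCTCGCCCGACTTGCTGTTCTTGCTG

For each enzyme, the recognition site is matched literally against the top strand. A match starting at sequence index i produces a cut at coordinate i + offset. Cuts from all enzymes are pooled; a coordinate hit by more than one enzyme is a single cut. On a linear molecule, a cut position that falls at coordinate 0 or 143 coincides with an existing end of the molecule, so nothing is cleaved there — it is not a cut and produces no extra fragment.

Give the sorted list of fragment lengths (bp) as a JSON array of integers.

[7,9,9,9,9,10,11,11,12,13,14,14,15]

Site scan:
  VbrIII (CTTGCTGT, off=5): starts [36, 70, 85, 127] → cuts [41, 75, 90, 132]
  KluII (CTCCTC, off=6): starts [12, 115] → cuts [18, 121]
  IvoX (TGGGTTT, off=6): starts [21, 94] → cuts [27, 100]
  WciII (TGACGCGT, off=5): starts [4, 49] → cuts [9, 54]
  HnxIV (TGCAC, off=5): starts [58, 109] → cuts [63, 114]

Pooled cuts: [9, 18, 27, 41, 54, 63, 75, 90, 100, 114, 121, 132]

Fragment lengths:
  [0,9): 9 bp
  [9,18): 9 bp
  [18,27): 9 bp
  [27,41): 14 bp
  [41,54): 13 bp
  [54,63): 9 bp
  [63,75): 12 bp
  [75,90): 15 bp
  [90,100): 10 bp
  [100,114): 14 bp
  [114,121): 7 bp
  [121,132): 11 bp
  [132,143): 11 bp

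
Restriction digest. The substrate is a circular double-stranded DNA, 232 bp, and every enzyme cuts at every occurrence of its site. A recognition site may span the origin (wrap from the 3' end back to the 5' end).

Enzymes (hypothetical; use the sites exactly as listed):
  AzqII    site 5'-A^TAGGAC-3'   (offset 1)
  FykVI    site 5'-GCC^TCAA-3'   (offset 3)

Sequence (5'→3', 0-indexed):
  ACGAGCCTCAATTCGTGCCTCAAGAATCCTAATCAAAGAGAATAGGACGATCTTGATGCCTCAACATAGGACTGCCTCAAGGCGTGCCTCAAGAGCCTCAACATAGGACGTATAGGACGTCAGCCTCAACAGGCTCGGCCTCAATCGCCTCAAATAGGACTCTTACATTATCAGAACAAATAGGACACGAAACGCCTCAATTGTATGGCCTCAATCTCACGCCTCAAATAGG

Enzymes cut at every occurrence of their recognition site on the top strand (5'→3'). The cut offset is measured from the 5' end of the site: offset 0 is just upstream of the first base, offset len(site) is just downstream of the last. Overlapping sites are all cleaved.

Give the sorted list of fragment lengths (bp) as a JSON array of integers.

[5,5,6,6,9,9,9,10,11,12,12,13,13,14,15,16,18,23,26]

Scan for sites:
  AzqII ATAGGAC/1: at [41, 65, 102, 111, 153, 179, 227] ⇒ [42, 66, 103, 112, 154, 180, 228]
  FykVI GCCTCAA/3: at [4, 16, 57, 73, 85, 94, 122, 137, 146, 193, 207, 220] ⇒ [7, 19, 60, 76, 88, 97, 125, 140, 149, 196, 210, 223]

Pooled cuts: [7, 19, 42, 60, 66, 76, 88, 97, 103, 112, 125, 140, 149, 154, 180, 196, 210, 223, 228]

Fragments:
  7→19: 12 bp
  19→42: 23 bp
  42→60: 18 bp
  60→66: 6 bp
  66→76: 10 bp
  76→88: 12 bp
  88→97: 9 bp
  97→103: 6 bp
  103→112: 9 bp
  112→125: 13 bp
  125→140: 15 bp
  140→149: 9 bp
  149→154: 5 bp
  154→180: 26 bp
  180→196: 16 bp
  196→210: 14 bp
  210→223: 13 bp
  223→228: 5 bp
  228→7 (wrap): 232-228+7 = 11 bp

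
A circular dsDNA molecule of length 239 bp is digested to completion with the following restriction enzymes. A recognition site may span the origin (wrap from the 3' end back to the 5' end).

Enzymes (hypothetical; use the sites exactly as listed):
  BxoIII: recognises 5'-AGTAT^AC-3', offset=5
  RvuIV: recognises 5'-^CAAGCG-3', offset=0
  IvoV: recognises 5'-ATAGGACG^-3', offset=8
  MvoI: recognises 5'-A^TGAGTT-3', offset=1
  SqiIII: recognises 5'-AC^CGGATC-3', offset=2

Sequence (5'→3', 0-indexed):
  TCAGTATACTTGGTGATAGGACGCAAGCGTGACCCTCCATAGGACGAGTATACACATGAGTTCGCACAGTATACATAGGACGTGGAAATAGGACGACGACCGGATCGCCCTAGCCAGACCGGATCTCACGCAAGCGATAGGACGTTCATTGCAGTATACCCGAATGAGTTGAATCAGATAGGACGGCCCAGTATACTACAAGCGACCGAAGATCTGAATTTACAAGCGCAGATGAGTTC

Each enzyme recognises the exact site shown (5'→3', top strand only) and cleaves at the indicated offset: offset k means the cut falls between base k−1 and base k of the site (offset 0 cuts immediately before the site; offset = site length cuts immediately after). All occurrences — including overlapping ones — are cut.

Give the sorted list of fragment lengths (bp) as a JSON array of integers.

[4,5,5,5,7,9,10,10,11,13,13,14,14,16,16,19,21,23,24]

Scan for sites:
  BxoIII AGTATAC/5: at [2, 46, 67, 152, 189] ⇒ [7, 51, 72, 157, 194]
  RvuIV CAAGCG/0: at [23, 130, 198, 222] ⇒ [23, 130, 198, 222]
  IvoV ATAGGACG/8: at [15, 38, 74, 87, 136, 177] ⇒ [23, 46, 82, 95, 144, 185]
  MvoI ATGAGTT/1: at [55, 163, 231] ⇒ [56, 164, 232]
  SqiIII ACCGGATC/2: at [98, 117] ⇒ [100, 119]

Pooled cuts: [7, 23, 46, 51, 56, 72, 82, 95, 100, 119, 130, 144, 157, 164, 185, 194, 198, 222, 232]

Fragments:
  7→23: 16 bp
  23→46: 23 bp
  46→51: 5 bp
  51→56: 5 bp
  56→72: 16 bp
  72→82: 10 bp
  82→95: 13 bp
  95→100: 5 bp
  100→119: 19 bp
  119→130: 11 bp
  130→144: 14 bp
  144→157: 13 bp
  157→164: 7 bp
  164→185: 21 bp
  185→194: 9 bp
  194→198: 4 bp
  198→222: 24 bp
  222→232: 10 bp
  232→7 (wrap): 239-232+7 = 14 bp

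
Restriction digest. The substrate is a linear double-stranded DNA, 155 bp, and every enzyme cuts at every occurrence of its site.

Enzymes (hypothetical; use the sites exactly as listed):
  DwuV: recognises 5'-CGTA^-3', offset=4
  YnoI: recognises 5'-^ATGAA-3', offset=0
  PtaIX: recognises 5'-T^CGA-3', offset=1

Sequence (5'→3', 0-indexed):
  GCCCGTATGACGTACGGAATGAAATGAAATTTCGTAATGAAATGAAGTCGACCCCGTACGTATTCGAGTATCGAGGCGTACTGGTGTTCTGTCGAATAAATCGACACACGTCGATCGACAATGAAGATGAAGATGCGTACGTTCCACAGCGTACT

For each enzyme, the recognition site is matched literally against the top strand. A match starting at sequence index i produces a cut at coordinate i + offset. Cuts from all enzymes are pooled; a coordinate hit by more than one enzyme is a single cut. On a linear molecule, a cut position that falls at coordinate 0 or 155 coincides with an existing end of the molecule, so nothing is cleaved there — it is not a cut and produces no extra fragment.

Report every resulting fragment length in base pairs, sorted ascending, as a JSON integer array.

[2,2,4,4,4,5,5,5,6,7,7,7,7,9,9,10,10,12,13,13,14]

Scan for sites:
  DwuV CGTA/4: at [3, 10, 32, 54, 58, 76, 135, 149] ⇒ [7, 14, 36, 58, 62, 80, 139, 153]
  YnoI ATGAA/0: at [18, 23, 36, 41, 120, 126] ⇒ [18, 23, 36, 41, 120, 126]
  PtaIX TCGA/1: at [47, 63, 70, 91, 100, 110, 114] ⇒ [48, 64, 71, 92, 101, 111, 115]

All cut coordinates (distinct, sorted): [7, 14, 18, 23, 36, 41, 48, 58, 62, 64, 71, 80, 92, 101, 111, 115, 120, 126, 139, 153]

Fragments:
  [0,7): 7 bp
  [7,14): 7 bp
  [14,18): 4 bp
  [18,23): 5 bp
  [23,36): 13 bp
  [36,41): 5 bp
  [41,48): 7 bp
  [48,58): 10 bp
  [58,62): 4 bp
  [62,64): 2 bp
  [64,71): 7 bp
  [71,80): 9 bp
  [80,92): 12 bp
  [92,101): 9 bp
  [101,111): 10 bp
  [111,115): 4 bp
  [115,120): 5 bp
  [120,126): 6 bp
  [126,139): 13 bp
  [139,153): 14 bp
  [153,155): 2 bp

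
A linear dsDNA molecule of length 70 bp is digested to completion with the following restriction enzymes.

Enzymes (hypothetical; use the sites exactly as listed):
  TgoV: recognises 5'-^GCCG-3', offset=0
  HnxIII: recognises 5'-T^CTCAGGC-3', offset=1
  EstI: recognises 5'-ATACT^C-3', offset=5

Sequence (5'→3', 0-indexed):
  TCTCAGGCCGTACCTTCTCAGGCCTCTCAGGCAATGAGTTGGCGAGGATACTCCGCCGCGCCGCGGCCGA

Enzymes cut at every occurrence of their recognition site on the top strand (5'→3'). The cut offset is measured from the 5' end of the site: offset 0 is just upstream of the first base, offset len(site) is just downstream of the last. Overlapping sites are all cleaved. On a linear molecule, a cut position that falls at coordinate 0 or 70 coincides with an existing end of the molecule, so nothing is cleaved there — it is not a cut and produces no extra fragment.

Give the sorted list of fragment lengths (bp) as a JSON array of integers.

Per-enzyme occurrences:
  TgoV GCCG/0: at [6, 54, 59, 65] ⇒ [6, 54, 59, 65]
  HnxIII TCTCAGGC/1: at [0, 15, 24] ⇒ [1, 16, 25]
  EstI ATACTC/5: at [47] ⇒ [52]

All cut coordinates (distinct, sorted): [1, 6, 16, 25, 52, 54, 59, 65]

Fragments:
  [0,1): 1 bp
  [1,6): 5 bp
  [6,16): 10 bp
  [16,25): 9 bp
  [25,52): 27 bp
  [52,54): 2 bp
  [54,59): 5 bp
  [59,65): 6 bp
  [65,70): 5 bp

[1,2,5,5,5,6,9,10,27]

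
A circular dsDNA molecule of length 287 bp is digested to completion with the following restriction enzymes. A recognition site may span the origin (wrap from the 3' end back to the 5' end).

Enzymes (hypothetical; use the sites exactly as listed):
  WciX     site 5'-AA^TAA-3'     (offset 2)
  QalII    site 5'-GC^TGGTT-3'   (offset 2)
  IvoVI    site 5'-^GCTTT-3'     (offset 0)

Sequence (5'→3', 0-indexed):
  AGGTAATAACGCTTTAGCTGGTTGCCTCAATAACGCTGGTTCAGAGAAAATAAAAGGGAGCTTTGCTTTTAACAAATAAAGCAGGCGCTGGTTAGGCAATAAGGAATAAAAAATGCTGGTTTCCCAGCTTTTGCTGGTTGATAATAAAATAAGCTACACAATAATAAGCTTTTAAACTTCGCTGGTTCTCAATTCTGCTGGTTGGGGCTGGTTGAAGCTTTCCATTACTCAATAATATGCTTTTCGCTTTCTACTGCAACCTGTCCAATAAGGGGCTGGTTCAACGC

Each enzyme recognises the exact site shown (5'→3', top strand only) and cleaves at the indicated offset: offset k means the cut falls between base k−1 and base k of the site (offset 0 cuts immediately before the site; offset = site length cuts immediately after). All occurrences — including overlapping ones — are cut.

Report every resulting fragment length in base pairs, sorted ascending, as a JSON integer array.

[3,3,4,5,5,6,6,7,7,8,8,8,8,9,10,10,10,10,11,12,12,12,12,14,15,16,16,17,23]

Per-enzyme occurrences:
  WciX AATAA/2: at [4, 28, 48, 74, 97, 104, 142, 147, 159, 162, 230, 266] ⇒ [6, 30, 50, 76, 99, 106, 144, 149, 161, 164, 232, 268]
  QalII GCTGGTT/2: at [16, 34, 86, 114, 132, 180, 196, 206, 274] ⇒ [18, 36, 88, 116, 134, 182, 198, 208, 276]
  IvoVI GCTTT/0: at [10, 59, 64, 126, 167, 216, 238, 245] ⇒ [10, 59, 64, 126, 167, 216, 238, 245]

All cut coordinates (distinct, sorted): [6, 10, 18, 30, 36, 50, 59, 64, 76, 88, 99, 106, 116, 126, 134, 144, 149, 161, 164, 167, 182, 198, 208, 216, 232, 238, 245, 268, 276]

Fragments:
  6→10: 4 bp
  10→18: 8 bp
  18→30: 12 bp
  30→36: 6 bp
  36→50: 14 bp
  50→59: 9 bp
  59→64: 5 bp
  64→76: 12 bp
  76→88: 12 bp
  88→99: 11 bp
  99→106: 7 bp
  106→116: 10 bp
  116→126: 10 bp
  126→134: 8 bp
  134→144: 10 bp
  144→149: 5 bp
  149→161: 12 bp
  161→164: 3 bp
  164→167: 3 bp
  167→182: 15 bp
  182→198: 16 bp
  198→208: 10 bp
  208→216: 8 bp
  216→232: 16 bp
  232→238: 6 bp
  238→245: 7 bp
  245→268: 23 bp
  268→276: 8 bp
  276→6 (wrap): 287-276+6 = 17 bp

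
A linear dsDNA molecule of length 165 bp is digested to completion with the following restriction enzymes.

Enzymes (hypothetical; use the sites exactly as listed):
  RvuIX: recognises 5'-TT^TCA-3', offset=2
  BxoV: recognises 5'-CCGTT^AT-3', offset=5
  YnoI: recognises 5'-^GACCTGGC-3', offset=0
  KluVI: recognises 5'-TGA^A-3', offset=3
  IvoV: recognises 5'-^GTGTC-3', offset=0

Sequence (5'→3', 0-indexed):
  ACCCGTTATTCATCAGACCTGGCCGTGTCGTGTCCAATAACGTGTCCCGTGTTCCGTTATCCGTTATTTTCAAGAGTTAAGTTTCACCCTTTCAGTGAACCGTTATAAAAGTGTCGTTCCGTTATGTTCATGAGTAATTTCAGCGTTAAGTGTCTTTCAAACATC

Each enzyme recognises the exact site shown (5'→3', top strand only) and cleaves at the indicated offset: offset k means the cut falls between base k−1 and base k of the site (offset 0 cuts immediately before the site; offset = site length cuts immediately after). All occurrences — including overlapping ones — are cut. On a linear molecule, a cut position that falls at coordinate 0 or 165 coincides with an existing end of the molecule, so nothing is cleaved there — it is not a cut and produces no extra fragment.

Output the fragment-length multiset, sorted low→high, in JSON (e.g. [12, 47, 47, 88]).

Per-enzyme occurrences:
  RvuIX TTTCA/2: at [67, 81, 89, 137, 154] ⇒ [69, 83, 91, 139, 156]
  BxoV CCGTTAT/5: at [2, 53, 60, 99, 118] ⇒ [7, 58, 65, 104, 123]
  YnoI GACCTGGC/0: at [15] ⇒ [15]
  KluVI TGAA/3: at [95] ⇒ [98]
  IvoV GTGTC/0: at [24, 29, 41, 110, 149] ⇒ [24, 29, 41, 110, 149]

All cut coordinates (distinct, sorted): [7, 15, 24, 29, 41, 58, 65, 69, 83, 91, 98, 104, 110, 123, 139, 149, 156]

Fragment lengths:
  [0,7): 7 bp
  [7,15): 8 bp
  [15,24): 9 bp
  [24,29): 5 bp
  [29,41): 12 bp
  [41,58): 17 bp
  [58,65): 7 bp
  [65,69): 4 bp
  [69,83): 14 bp
  [83,91): 8 bp
  [91,98): 7 bp
  [98,104): 6 bp
  [104,110): 6 bp
  [110,123): 13 bp
  [123,139): 16 bp
  [139,149): 10 bp
  [149,156): 7 bp
  [156,165): 9 bp

[4,5,6,6,7,7,7,7,8,8,9,9,10,12,13,14,16,17]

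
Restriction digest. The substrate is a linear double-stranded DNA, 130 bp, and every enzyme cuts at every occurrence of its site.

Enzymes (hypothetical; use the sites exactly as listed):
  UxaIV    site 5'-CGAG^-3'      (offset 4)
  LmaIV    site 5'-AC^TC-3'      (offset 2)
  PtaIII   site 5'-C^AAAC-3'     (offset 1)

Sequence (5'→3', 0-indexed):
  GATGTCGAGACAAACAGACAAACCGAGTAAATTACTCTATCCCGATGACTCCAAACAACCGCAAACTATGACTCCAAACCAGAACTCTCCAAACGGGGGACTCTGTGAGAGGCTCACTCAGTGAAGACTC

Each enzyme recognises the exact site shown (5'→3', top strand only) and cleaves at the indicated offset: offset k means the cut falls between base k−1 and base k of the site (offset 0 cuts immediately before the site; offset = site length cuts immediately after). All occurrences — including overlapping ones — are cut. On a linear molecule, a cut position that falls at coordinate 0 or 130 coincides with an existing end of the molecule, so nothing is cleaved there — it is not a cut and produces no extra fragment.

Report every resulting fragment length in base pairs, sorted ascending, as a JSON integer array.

[2,2,3,3,5,8,8,8,9,10,10,10,11,11,14,16]

Per-enzyme occurrences:
  UxaIV CGAG/4: at [5, 23] ⇒ [9, 27]
  LmaIV ACTC/2: at [33, 47, 70, 83, 99, 115, 126] ⇒ [35, 49, 72, 85, 101, 117, 128]
  PtaIII CAAAC/1: at [10, 18, 51, 61, 74, 89] ⇒ [11, 19, 52, 62, 75, 90]

Pooled cuts: [9, 11, 19, 27, 35, 49, 52, 62, 72, 75, 85, 90, 101, 117, 128]

Fragments:
  [0,9): 9 bp
  [9,11): 2 bp
  [11,19): 8 bp
  [19,27): 8 bp
  [27,35): 8 bp
  [35,49): 14 bp
  [49,52): 3 bp
  [52,62): 10 bp
  [62,72): 10 bp
  [72,75): 3 bp
  [75,85): 10 bp
  [85,90): 5 bp
  [90,101): 11 bp
  [101,117): 16 bp
  [117,128): 11 bp
  [128,130): 2 bp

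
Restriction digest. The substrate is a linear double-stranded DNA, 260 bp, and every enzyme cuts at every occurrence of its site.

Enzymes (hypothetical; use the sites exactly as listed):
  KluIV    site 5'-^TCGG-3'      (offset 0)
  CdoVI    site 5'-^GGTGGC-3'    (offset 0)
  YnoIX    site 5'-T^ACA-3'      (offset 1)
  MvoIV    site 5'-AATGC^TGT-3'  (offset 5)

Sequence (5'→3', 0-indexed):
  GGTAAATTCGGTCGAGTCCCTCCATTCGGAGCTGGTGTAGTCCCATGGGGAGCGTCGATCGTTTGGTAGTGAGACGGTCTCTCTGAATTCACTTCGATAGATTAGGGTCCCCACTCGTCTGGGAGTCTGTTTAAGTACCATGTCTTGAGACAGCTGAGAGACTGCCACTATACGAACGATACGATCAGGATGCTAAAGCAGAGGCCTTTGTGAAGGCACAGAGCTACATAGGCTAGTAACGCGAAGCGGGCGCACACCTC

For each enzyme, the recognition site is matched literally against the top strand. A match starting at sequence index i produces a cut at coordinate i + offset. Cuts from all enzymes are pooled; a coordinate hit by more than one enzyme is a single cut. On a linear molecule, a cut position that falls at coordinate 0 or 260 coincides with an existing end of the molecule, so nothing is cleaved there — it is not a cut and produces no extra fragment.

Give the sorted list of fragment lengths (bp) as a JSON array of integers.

Scan for sites:
  KluIV TCGG/0: at [7, 25] ⇒ [7, 25]
  CdoVI (GGTGGC, off=0): no sites
  YnoIX TACA/1: at [224] ⇒ [225]
  MvoIV (AATGCTGT, off=5): no sites

Pooled cuts: [7, 25, 225]

Fragments:
  [0,7): 7 bp
  [7,25): 18 bp
  [25,225): 200 bp
  [225,260): 35 bp

[7,18,35,200]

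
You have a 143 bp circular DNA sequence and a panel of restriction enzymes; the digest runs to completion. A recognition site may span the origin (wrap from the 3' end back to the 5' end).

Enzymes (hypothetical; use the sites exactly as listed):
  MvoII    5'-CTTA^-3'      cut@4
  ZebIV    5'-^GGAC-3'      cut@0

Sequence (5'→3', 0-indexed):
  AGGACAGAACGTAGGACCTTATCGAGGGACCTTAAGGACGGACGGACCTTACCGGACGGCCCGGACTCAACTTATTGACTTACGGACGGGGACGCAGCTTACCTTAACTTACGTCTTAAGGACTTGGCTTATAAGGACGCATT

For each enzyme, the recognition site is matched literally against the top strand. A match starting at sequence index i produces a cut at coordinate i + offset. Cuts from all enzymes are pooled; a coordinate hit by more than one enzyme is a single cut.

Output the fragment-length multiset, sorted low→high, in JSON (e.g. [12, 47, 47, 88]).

Site scan:
  MvoII CTTA/4: at [17, 30, 47, 70, 78, 97, 102, 107, 114, 127] ⇒ [21, 34, 51, 74, 82, 101, 106, 111, 118, 131]
  ZebIV GGAC/0: at [1, 13, 26, 35, 39, 43, 53, 62, 83, 89, 119, 134] ⇒ [1, 13, 26, 35, 39, 43, 53, 62, 83, 89, 119, 134]

All cut coordinates (distinct, sorted): [1, 13, 21, 26, 34, 35, 39, 43, 51, 53, 62, 74, 82, 83, 89, 101, 106, 111, 118, 119, 131, 134]

Fragments:
  1→13: 12 bp
  13→21: 8 bp
  21→26: 5 bp
  26→34: 8 bp
  34→35: 1 bp
  35→39: 4 bp
  39→43: 4 bp
  43→51: 8 bp
  51→53: 2 bp
  53→62: 9 bp
  62→74: 12 bp
  74→82: 8 bp
  82→83: 1 bp
  83→89: 6 bp
  89→101: 12 bp
  101→106: 5 bp
  106→111: 5 bp
  111→118: 7 bp
  118→119: 1 bp
  119→131: 12 bp
  131→134: 3 bp
  134→1 (wrap): 143-134+1 = 10 bp

[1,1,1,2,3,4,4,5,5,5,6,7,8,8,8,8,9,10,12,12,12,12]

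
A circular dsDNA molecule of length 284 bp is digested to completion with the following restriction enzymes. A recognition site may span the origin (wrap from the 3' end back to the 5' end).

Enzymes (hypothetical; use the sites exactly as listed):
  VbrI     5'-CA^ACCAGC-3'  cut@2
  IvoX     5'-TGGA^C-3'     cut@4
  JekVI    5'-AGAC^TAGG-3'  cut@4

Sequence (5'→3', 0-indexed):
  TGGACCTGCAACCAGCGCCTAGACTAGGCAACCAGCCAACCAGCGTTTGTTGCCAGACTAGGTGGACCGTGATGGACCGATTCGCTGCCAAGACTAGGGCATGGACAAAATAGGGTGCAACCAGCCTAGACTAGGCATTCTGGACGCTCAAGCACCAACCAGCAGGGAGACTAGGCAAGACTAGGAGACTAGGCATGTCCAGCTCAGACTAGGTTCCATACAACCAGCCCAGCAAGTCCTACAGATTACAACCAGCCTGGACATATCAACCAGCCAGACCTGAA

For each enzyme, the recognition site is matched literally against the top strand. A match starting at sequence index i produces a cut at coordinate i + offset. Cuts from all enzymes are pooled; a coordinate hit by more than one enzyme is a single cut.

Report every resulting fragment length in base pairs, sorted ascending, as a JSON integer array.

Site scan:
  VbrI CAACCAGC/2: at [8, 28, 36, 117, 155, 220, 248, 266] ⇒ [10, 30, 38, 119, 157, 222, 250, 268]
  IvoX TGGAC/4: at [0, 62, 72, 101, 140, 257] ⇒ [4, 66, 76, 105, 144, 261]
  JekVI AGACTAGG/4: at [20, 54, 90, 127, 167, 177, 185, 205] ⇒ [24, 58, 94, 131, 171, 181, 189, 209]

Pooled cuts: [4, 10, 24, 30, 38, 58, 66, 76, 94, 105, 119, 131, 144, 157, 171, 181, 189, 209, 222, 250, 261, 268]

Fragment lengths:
  4→10: 6 bp
  10→24: 14 bp
  24→30: 6 bp
  30→38: 8 bp
  38→58: 20 bp
  58→66: 8 bp
  66→76: 10 bp
  76→94: 18 bp
  94→105: 11 bp
  105→119: 14 bp
  119→131: 12 bp
  131→144: 13 bp
  144→157: 13 bp
  157→171: 14 bp
  171→181: 10 bp
  181→189: 8 bp
  189→209: 20 bp
  209→222: 13 bp
  222→250: 28 bp
  250→261: 11 bp
  261→268: 7 bp
  268→4 (wrap): 284-268+4 = 20 bp

[6,6,7,8,8,8,10,10,11,11,12,13,13,13,14,14,14,18,20,20,20,28]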